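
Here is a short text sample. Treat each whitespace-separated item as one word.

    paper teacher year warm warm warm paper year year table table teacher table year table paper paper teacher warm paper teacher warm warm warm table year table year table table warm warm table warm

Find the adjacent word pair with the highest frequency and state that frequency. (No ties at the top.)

Bigram frequencies (highest first):
  warm warm: 5
  year table: 4
  paper teacher: 3
  table year: 3
  warm paper: 2
  table table: 2
  … (11 more, each ≤ 2)

"warm warm", 5 times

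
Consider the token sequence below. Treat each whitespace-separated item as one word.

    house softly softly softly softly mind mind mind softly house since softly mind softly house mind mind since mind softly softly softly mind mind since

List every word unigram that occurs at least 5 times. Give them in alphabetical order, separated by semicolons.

mind; softly

Unigram counts meeting the condition (at least 5 times):
  mind: 9
  softly: 10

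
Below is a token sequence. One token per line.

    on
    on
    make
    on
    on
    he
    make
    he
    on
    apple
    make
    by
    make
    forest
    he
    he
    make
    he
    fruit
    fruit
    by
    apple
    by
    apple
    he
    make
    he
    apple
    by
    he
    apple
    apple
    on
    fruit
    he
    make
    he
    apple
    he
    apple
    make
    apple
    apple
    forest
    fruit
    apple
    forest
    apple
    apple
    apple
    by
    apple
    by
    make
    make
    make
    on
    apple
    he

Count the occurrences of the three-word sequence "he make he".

4

Scanning the 57 overlapping trigram windows for "he make he":
  position 6–8: he make he
  position 16–18: he make he
  position 25–27: he make he
  position 35–37: he make he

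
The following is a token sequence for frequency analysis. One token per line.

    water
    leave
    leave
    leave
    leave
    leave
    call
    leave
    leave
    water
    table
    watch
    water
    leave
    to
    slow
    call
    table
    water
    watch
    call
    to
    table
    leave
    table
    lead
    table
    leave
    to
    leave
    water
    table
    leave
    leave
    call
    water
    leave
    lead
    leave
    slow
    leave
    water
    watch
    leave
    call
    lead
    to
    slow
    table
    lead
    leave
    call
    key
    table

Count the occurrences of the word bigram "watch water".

1

Scanning the 53 overlapping bigram windows for "watch water":
  position 12–13: watch water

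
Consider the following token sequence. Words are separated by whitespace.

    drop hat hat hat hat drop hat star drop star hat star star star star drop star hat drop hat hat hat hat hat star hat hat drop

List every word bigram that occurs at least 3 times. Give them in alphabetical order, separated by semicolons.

Bigram counts meeting the condition (at least 3 times):
  drop hat: 3
  hat drop: 3
  hat hat: 8
  hat star: 3
  star hat: 3
  star star: 3

drop hat; hat drop; hat hat; hat star; star hat; star star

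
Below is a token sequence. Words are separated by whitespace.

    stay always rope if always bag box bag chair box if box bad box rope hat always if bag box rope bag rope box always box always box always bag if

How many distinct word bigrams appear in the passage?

24

31 tokens → 30 bigram windows in total.
Repeated bigrams (each contributes count−1 duplicates):
  box always: 3
  always bag: 2
  always box: 2
  bag box: 2
  box rope: 2
6 duplicate windows → 30 − 6 = 24 distinct.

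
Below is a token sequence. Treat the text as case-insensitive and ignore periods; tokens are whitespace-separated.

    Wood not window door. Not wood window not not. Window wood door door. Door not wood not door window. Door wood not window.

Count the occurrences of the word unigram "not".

7

Scanning the 23 tokens for "not":
  position 2: not
  position 5: not
  position 8: not
  position 9: not
  position 15: not
  position 17: not
  position 22: not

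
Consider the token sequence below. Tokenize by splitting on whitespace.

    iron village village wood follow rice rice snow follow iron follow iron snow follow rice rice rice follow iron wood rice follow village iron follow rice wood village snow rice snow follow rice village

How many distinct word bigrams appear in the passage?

34 tokens → 33 bigram windows in total.
Repeated bigrams (each contributes count−1 duplicates):
  follow rice: 4
  follow iron: 3
  rice rice: 3
  snow follow: 3
  iron follow: 2
  rice follow: 2
  rice snow: 2
12 duplicate windows → 33 − 12 = 21 distinct.

21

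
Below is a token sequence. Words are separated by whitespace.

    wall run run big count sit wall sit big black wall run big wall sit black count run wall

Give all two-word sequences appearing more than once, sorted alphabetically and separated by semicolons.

Bigram counts meeting the condition (more than once):
  run big: 2
  wall run: 2
  wall sit: 2

run big; wall run; wall sit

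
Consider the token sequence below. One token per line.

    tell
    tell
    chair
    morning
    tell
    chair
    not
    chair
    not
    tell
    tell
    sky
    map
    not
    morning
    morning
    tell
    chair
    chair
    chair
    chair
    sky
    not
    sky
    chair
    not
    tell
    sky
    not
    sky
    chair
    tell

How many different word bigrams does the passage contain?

32 tokens → 31 bigram windows in total.
Repeated bigrams (each contributes count−1 duplicates):
  chair chair: 3
  chair not: 3
  tell chair: 3
  morning tell: 2
  not sky: 2
  not tell: 2
  sky chair: 2
  sky not: 2
  … (2 more repeated)
13 duplicate windows → 31 − 13 = 18 distinct.

18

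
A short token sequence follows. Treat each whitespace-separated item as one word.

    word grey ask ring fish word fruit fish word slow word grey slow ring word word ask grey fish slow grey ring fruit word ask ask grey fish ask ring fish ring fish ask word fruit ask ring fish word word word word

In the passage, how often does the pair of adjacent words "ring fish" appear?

4

Scanning the 42 overlapping bigram windows for "ring fish":
  position 4–5: ring fish
  position 30–31: ring fish
  position 32–33: ring fish
  position 38–39: ring fish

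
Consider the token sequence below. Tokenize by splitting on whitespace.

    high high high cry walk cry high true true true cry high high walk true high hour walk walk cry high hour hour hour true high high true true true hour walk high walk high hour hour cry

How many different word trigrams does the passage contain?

38 tokens → 36 trigram windows in total.
Repeated trigrams (each contributes count−1 duplicates):
  high hour hour: 2
  high true true: 2
  true true true: 2
  walk cry high: 2
4 duplicate windows → 36 − 4 = 32 distinct.

32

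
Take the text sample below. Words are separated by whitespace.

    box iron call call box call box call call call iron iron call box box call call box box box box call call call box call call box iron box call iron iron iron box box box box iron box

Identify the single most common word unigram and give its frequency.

Unigram frequencies (highest first):
  box: 17
  call: 15
  iron: 8

"box", 17 times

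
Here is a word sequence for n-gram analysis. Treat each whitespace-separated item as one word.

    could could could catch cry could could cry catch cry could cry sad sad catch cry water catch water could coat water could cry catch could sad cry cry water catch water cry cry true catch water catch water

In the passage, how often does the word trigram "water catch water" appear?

Scanning the 37 overlapping trigram windows for "water catch water":
  position 17–19: water catch water
  position 30–32: water catch water
  position 37–39: water catch water

3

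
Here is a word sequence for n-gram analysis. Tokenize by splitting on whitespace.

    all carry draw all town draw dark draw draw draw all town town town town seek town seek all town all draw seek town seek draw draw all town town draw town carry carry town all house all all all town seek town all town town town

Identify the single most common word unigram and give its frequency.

"town", 17 times

Unigram frequencies (highest first):
  town: 17
  all: 11
  draw: 9
  seek: 5
  carry: 3
  dark: 1
  … (1 more, each ≤ 1)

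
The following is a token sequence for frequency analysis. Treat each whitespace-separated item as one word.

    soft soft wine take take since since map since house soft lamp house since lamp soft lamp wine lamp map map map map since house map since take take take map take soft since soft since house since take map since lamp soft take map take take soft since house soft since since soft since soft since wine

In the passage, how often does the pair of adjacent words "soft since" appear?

6

Scanning the 57 overlapping bigram windows for "soft since":
  position 33–34: soft since
  position 35–36: soft since
  position 48–49: soft since
  position 51–52: soft since
  position 54–55: soft since
  position 56–57: soft since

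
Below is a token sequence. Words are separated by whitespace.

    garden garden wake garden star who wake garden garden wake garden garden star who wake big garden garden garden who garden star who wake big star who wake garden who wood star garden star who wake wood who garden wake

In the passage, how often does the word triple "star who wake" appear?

5

Scanning the 38 overlapping trigram windows for "star who wake":
  position 5–7: star who wake
  position 13–15: star who wake
  position 22–24: star who wake
  position 26–28: star who wake
  position 34–36: star who wake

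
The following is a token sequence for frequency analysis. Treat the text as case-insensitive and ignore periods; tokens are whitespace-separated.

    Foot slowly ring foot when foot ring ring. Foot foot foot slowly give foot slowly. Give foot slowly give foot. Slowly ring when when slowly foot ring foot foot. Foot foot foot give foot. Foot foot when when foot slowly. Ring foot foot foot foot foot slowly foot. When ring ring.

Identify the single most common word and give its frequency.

"foot", 25 times

Unigram frequencies (highest first):
  foot: 25
  slowly: 8
  ring: 8
  when: 6
  give: 4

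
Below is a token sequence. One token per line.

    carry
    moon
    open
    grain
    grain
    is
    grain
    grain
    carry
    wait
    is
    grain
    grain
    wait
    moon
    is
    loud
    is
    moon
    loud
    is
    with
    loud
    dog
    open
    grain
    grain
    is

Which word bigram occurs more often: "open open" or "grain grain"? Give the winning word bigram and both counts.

"open open": 0 occurrences
"grain grain": 4 occurrences

"grain grain" (4 vs 0)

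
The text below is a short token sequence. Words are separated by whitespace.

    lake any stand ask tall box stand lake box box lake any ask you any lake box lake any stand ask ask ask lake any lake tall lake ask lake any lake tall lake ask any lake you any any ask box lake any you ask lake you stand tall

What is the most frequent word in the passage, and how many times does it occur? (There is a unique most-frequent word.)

Unigram frequencies (highest first):
  lake: 14
  any: 10
  ask: 9
  box: 5
  stand: 4
  tall: 4
  … (1 more, each ≤ 4)

"lake", 14 times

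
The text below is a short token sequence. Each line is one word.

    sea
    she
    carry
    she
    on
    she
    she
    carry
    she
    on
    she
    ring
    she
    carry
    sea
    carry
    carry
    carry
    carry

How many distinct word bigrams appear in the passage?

11

19 tokens → 18 bigram windows in total.
Repeated bigrams (each contributes count−1 duplicates):
  carry carry: 3
  she carry: 3
  carry she: 2
  on she: 2
  she on: 2
7 duplicate windows → 18 − 7 = 11 distinct.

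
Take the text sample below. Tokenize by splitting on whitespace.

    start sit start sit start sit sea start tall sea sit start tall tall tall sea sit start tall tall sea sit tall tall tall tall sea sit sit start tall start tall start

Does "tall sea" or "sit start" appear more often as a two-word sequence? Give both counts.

"sit start" (5 vs 4)

"tall sea": 4 occurrences
"sit start": 5 occurrences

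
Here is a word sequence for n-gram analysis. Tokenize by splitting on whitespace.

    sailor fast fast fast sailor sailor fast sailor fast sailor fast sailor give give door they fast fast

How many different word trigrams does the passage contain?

13

18 tokens → 16 trigram windows in total.
Repeated trigrams (each contributes count−1 duplicates):
  sailor fast sailor: 3
  fast sailor fast: 2
3 duplicate windows → 16 − 3 = 13 distinct.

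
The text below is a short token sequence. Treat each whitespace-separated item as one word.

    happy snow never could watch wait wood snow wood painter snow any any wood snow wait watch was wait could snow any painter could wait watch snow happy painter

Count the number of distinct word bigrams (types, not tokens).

25

29 tokens → 28 bigram windows in total.
Repeated bigrams (each contributes count−1 duplicates):
  snow any: 2
  wait watch: 2
  wood snow: 2
3 duplicate windows → 28 − 3 = 25 distinct.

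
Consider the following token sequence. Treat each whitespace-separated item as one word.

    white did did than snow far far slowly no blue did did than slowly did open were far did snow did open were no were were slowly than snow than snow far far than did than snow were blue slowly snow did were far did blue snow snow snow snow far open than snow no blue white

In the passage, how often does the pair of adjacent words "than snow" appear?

Scanning the 56 overlapping bigram windows for "than snow":
  position 4–5: than snow
  position 28–29: than snow
  position 30–31: than snow
  position 36–37: than snow
  position 53–54: than snow

5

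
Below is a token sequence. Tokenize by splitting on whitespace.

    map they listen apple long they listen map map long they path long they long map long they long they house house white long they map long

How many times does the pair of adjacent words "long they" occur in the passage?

Scanning the 26 overlapping bigram windows for "long they":
  position 5–6: long they
  position 10–11: long they
  position 13–14: long they
  position 17–18: long they
  position 19–20: long they
  position 24–25: long they

6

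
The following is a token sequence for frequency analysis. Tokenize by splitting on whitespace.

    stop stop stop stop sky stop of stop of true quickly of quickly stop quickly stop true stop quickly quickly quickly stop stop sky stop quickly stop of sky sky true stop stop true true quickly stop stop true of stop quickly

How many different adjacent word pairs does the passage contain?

19

42 tokens → 41 bigram windows in total.
Repeated bigrams (each contributes count−1 duplicates):
  stop stop: 6
  quickly stop: 5
  stop quickly: 4
  stop of: 3
  stop true: 3
  of stop: 2
  quickly quickly: 2
  sky stop: 2
  … (3 more repeated)
22 duplicate windows → 41 − 22 = 19 distinct.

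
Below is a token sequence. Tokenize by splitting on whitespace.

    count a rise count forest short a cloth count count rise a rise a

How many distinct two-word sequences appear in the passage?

14 tokens → 13 bigram windows in total.
Repeated bigrams (each contributes count−1 duplicates):
  a rise: 2
  rise a: 2
2 duplicate windows → 13 − 2 = 11 distinct.

11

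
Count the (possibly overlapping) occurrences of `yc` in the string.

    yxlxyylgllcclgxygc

Sliding a length-2 window over the 18 characters (17 positions):
  (no match at any position)

0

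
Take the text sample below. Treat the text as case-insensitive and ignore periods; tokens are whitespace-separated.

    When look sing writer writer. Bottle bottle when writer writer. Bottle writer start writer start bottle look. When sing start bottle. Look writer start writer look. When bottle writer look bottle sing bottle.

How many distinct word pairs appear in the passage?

33 tokens → 32 bigram windows in total.
Repeated bigrams (each contributes count−1 duplicates):
  writer start: 3
  bottle look: 2
  bottle writer: 2
  look when: 2
  start bottle: 2
  start writer: 2
  writer bottle: 2
  writer look: 2
  … (1 more repeated)
10 duplicate windows → 32 − 10 = 22 distinct.

22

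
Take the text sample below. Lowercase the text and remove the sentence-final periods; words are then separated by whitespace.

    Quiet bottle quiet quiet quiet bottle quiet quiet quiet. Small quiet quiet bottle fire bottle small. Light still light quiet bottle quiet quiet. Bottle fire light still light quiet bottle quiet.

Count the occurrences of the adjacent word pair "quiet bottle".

6

Scanning the 30 overlapping bigram windows for "quiet bottle":
  position 1–2: quiet bottle
  position 5–6: quiet bottle
  position 12–13: quiet bottle
  position 20–21: quiet bottle
  position 23–24: quiet bottle
  position 29–30: quiet bottle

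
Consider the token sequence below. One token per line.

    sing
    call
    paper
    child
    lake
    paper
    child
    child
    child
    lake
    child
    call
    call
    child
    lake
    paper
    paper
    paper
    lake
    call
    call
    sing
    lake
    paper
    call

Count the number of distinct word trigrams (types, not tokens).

25 tokens → 23 trigram windows in total.
Repeated trigrams (each contributes count−1 duplicates):
  child lake paper: 2
1 duplicate windows → 23 − 1 = 22 distinct.

22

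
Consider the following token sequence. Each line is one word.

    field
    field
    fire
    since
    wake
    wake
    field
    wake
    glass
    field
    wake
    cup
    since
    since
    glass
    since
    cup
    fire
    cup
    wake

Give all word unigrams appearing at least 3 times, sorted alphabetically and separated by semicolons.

cup; field; since; wake

Unigram counts meeting the condition (at least 3 times):
  cup: 3
  field: 4
  since: 4
  wake: 5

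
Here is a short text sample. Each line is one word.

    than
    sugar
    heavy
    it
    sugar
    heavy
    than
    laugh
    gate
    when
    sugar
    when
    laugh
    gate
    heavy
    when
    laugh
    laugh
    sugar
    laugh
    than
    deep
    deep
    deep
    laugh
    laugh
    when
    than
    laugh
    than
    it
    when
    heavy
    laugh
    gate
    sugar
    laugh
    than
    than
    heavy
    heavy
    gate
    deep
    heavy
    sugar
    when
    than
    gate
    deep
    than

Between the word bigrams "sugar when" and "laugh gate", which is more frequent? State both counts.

"laugh gate" (3 vs 2)

"sugar when": 2 occurrences
"laugh gate": 3 occurrences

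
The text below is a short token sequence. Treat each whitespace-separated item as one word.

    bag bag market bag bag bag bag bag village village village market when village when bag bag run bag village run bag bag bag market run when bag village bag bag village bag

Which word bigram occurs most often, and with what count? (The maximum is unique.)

Bigram frequencies (highest first):
  bag bag: 9
  bag village: 4
  bag market: 2
  village village: 2
  when bag: 2
  run bag: 2
  … (10 more, each ≤ 2)

"bag bag", 9 times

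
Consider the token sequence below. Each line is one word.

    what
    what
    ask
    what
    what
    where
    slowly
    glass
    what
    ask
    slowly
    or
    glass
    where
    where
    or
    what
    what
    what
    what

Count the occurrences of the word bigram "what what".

Scanning the 19 overlapping bigram windows for "what what":
  position 1–2: what what
  position 4–5: what what
  position 17–18: what what
  position 18–19: what what
  position 19–20: what what

5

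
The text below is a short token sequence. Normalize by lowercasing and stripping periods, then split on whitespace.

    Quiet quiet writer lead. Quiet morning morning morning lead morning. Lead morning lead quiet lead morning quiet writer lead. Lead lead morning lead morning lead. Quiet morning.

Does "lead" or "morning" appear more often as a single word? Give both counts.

"lead" (10 vs 9)

"lead": 10 occurrences
"morning": 9 occurrences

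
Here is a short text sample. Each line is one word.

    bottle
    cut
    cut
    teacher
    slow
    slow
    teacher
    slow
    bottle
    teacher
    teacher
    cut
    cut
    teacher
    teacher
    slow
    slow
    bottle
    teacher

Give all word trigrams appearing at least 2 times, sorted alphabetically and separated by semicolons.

cut cut teacher; slow bottle teacher; teacher slow slow

Trigram counts meeting the condition (at least 2 times):
  cut cut teacher: 2
  slow bottle teacher: 2
  teacher slow slow: 2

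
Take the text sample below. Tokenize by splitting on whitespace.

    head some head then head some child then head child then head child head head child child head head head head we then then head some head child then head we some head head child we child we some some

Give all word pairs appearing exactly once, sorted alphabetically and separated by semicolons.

child child; head then; some child; some some; then then; we child; we then

Bigram counts meeting the condition (exactly once):
  child child: 1
  head then: 1
  some child: 1
  some some: 1
  then then: 1
  we child: 1
  we then: 1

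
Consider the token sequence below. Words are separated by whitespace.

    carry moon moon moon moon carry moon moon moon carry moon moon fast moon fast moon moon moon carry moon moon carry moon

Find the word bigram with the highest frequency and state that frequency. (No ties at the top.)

"moon moon", 9 times

Bigram frequencies (highest first):
  moon moon: 9
  carry moon: 5
  moon carry: 4
  moon fast: 2
  fast moon: 2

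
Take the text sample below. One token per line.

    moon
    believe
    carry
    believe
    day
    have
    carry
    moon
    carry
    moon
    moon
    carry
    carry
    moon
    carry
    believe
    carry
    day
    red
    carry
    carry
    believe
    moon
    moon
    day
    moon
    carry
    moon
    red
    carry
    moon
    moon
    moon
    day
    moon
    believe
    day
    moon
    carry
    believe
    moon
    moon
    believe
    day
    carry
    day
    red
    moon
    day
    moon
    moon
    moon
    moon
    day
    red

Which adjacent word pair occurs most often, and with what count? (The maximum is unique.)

Bigram frequencies (highest first):
  moon moon: 8
  carry moon: 5
  moon carry: 5
  carry believe: 4
  moon day: 4
  day moon: 4
  … (13 more, each ≤ 3)

"moon moon", 8 times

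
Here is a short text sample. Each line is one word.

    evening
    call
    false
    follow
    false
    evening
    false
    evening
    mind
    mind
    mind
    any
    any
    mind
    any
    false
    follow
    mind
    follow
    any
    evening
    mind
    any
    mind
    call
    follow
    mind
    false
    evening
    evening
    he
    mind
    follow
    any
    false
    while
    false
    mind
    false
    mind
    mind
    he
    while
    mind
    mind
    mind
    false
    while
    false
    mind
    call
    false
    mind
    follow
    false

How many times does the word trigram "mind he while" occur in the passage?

1

Scanning the 53 overlapping trigram windows for "mind he while":
  position 41–43: mind he while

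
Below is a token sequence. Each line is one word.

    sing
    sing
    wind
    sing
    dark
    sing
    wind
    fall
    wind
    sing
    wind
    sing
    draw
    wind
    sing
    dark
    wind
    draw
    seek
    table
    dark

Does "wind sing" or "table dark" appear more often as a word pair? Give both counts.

"wind sing" (4 vs 1)

"wind sing": 4 occurrences
"table dark": 1 occurrence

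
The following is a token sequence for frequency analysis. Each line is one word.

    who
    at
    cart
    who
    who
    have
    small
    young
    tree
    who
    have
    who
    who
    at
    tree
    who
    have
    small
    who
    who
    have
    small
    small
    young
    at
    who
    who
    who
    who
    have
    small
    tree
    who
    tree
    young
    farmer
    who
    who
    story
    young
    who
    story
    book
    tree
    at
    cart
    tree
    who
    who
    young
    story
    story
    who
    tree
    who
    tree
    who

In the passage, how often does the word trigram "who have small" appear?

4

Scanning the 55 overlapping trigram windows for "who have small":
  position 5–7: who have small
  position 16–18: who have small
  position 20–22: who have small
  position 29–31: who have small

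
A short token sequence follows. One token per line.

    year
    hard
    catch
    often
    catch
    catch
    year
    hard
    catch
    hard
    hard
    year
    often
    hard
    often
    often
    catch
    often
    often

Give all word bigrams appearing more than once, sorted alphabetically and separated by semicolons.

catch often; hard catch; often catch; often often; year hard

Bigram counts meeting the condition (more than once):
  catch often: 2
  hard catch: 2
  often catch: 2
  often often: 2
  year hard: 2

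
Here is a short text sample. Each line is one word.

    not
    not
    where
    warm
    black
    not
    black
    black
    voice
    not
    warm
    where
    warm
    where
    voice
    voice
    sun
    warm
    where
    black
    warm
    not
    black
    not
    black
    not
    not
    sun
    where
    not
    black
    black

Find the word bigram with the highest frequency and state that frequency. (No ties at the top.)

Bigram frequencies (highest first):
  not black: 4
  black not: 3
  warm where: 3
  not not: 2
  where warm: 2
  black black: 2
  … (15 more, each ≤ 1)

"not black", 4 times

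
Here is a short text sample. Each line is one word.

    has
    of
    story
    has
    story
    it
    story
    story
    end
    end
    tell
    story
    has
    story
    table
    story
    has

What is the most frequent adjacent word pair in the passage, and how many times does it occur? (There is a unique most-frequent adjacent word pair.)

"story has", 3 times

Bigram frequencies (highest first):
  story has: 3
  has story: 2
  has of: 1
  of story: 1
  story it: 1
  it story: 1
  … (7 more, each ≤ 1)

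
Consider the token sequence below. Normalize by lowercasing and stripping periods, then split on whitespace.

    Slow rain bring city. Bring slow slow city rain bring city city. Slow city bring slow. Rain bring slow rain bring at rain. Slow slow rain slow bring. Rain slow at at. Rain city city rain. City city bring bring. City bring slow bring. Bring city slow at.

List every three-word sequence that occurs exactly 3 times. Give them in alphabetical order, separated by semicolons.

city bring slow; slow rain bring

Trigram counts meeting the condition (exactly 3 times):
  city bring slow: 3
  slow rain bring: 3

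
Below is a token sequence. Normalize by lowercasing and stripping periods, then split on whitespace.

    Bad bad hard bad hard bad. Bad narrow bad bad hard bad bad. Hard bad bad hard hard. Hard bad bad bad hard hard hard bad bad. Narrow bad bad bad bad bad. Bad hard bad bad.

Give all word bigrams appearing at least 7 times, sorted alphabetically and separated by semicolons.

Bigram counts meeting the condition (at least 7 times):
  bad bad: 14
  bad hard: 7
  hard bad: 7

bad bad; bad hard; hard bad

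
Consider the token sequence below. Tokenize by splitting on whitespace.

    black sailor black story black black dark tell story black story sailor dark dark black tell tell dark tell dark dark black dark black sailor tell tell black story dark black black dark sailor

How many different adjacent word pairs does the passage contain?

19

34 tokens → 33 bigram windows in total.
Repeated bigrams (each contributes count−1 duplicates):
  dark black: 4
  black dark: 3
  black story: 3
  black black: 2
  black sailor: 2
  dark dark: 2
  dark tell: 2
  story black: 2
  … (2 more repeated)
14 duplicate windows → 33 − 14 = 19 distinct.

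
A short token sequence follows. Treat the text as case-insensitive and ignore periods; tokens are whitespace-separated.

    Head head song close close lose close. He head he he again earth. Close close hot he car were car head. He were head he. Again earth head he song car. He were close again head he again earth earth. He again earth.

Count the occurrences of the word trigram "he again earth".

Scanning the 41 overlapping trigram windows for "he again earth":
  position 11–13: he again earth
  position 25–27: he again earth
  position 37–39: he again earth
  position 41–43: he again earth

4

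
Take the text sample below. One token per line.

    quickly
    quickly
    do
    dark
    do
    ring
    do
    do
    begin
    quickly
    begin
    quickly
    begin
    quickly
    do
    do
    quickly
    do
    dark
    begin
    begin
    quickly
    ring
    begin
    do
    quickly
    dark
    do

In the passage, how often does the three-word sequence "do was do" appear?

0

Scanning the 26 overlapping trigram windows for "do was do":
  (none found)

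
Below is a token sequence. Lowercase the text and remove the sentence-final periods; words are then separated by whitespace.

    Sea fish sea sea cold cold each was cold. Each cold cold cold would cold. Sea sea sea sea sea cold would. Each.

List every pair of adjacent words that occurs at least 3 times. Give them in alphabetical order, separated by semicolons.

cold cold; sea sea

Bigram counts meeting the condition (at least 3 times):
  cold cold: 3
  sea sea: 5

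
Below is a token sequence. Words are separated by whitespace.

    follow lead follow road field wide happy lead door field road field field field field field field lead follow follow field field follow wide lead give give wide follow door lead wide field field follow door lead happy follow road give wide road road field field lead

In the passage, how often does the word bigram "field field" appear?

8

Scanning the 46 overlapping bigram windows for "field field":
  position 12–13: field field
  position 13–14: field field
  position 14–15: field field
  position 15–16: field field
  position 16–17: field field
  position 21–22: field field
  position 33–34: field field
  position 45–46: field field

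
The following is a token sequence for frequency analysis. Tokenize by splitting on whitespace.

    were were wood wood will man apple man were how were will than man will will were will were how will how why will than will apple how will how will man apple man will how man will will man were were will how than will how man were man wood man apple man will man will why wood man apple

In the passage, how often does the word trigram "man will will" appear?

2

Scanning the 59 overlapping trigram windows for "man will will":
  position 14–16: man will will
  position 37–39: man will will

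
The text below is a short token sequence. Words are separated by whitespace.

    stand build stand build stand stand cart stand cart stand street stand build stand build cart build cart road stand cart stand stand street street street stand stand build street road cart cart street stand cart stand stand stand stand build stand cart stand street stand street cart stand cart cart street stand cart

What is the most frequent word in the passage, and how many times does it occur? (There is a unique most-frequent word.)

Unigram frequencies (highest first):
  stand: 23
  cart: 13
  street: 9
  build: 7
  road: 2

"stand", 23 times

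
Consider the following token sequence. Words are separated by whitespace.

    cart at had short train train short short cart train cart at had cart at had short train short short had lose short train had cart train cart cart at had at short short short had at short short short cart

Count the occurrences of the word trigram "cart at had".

Scanning the 39 overlapping trigram windows for "cart at had":
  position 1–3: cart at had
  position 11–13: cart at had
  position 14–16: cart at had
  position 29–31: cart at had

4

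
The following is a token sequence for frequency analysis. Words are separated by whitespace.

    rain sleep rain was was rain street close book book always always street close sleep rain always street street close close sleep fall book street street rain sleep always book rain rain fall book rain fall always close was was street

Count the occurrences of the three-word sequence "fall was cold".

Scanning the 39 overlapping trigram windows for "fall was cold":
  (none found)

0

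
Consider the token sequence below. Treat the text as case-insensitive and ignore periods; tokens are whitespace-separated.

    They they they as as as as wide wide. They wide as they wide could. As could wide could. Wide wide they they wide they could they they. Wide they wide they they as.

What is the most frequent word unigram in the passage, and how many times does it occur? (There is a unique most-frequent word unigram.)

"they", 13 times

Unigram frequencies (highest first):
  they: 13
  wide: 10
  as: 7
  could: 4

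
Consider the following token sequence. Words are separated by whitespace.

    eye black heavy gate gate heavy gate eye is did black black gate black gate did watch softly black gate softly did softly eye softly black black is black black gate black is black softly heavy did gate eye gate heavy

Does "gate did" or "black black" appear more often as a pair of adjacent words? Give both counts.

"gate did": 1 occurrence
"black black": 3 occurrences

"black black" (3 vs 1)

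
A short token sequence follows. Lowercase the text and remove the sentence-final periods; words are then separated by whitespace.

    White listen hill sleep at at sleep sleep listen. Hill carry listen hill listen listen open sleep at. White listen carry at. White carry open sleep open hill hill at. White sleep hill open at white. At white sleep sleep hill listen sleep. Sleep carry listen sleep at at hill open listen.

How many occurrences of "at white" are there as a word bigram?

5

Scanning the 51 overlapping bigram windows for "at white":
  position 18–19: at white
  position 22–23: at white
  position 30–31: at white
  position 35–36: at white
  position 37–38: at white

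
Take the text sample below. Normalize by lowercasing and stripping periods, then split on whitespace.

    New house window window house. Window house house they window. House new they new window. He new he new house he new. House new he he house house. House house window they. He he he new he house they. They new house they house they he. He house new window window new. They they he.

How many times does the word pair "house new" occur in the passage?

Scanning the 54 overlapping bigram windows for "house new":
  position 11–12: house new
  position 23–24: house new
  position 48–49: house new

3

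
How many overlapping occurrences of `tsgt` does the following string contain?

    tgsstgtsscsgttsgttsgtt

Sliding a length-4 window over the 22 characters (19 positions):
  position 14–17: tsgt
  position 18–21: tsgt

2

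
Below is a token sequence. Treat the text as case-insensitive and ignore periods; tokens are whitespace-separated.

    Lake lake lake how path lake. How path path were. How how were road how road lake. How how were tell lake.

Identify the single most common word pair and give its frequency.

"lake how", 3 times

Bigram frequencies (highest first):
  lake how: 3
  lake lake: 2
  how path: 2
  how how: 2
  how were: 2
  path lake: 1
  … (9 more, each ≤ 1)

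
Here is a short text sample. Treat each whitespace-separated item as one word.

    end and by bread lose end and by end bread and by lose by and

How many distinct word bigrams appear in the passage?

15 tokens → 14 bigram windows in total.
Repeated bigrams (each contributes count−1 duplicates):
  and by: 3
  end and: 2
3 duplicate windows → 14 − 3 = 11 distinct.

11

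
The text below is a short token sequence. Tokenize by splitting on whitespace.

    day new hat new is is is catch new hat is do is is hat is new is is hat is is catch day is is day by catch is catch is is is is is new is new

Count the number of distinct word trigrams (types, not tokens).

29

39 tokens → 37 trigram windows in total.
Repeated trigrams (each contributes count−1 duplicates):
  is is is: 4
  is hat is: 2
  is is catch: 2
  is is hat: 2
  is new is: 2
  new is is: 2
8 duplicate windows → 37 − 8 = 29 distinct.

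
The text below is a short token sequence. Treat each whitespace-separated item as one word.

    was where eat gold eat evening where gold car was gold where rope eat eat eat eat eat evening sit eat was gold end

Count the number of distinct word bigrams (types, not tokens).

18

24 tokens → 23 bigram windows in total.
Repeated bigrams (each contributes count−1 duplicates):
  eat eat: 4
  eat evening: 2
  was gold: 2
5 duplicate windows → 23 − 5 = 18 distinct.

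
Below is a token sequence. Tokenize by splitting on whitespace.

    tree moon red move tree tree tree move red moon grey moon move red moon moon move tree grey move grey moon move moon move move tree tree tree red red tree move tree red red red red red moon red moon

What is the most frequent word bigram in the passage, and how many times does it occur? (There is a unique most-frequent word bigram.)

Bigram frequencies (highest first):
  red red: 5
  move tree: 4
  tree tree: 4
  red moon: 4
  moon move: 4
  moon red: 2
  … (14 more, each ≤ 2)

"red red", 5 times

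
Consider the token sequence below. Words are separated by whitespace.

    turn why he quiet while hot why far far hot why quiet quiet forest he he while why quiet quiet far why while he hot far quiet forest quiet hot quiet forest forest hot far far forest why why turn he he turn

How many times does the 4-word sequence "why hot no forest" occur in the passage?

Scanning the 40 overlapping 4-gram windows for "why hot no forest":
  (none found)

0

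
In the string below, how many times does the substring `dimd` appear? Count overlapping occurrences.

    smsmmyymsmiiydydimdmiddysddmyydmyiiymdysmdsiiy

Sliding a length-4 window over the 46 characters (43 positions):
  position 16–19: dimd

1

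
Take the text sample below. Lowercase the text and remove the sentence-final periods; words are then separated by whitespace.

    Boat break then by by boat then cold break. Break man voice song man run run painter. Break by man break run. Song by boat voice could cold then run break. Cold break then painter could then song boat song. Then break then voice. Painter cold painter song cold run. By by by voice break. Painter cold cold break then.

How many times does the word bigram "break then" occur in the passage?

Scanning the 59 overlapping bigram windows for "break then":
  position 2–3: break then
  position 33–34: break then
  position 42–43: break then
  position 59–60: break then

4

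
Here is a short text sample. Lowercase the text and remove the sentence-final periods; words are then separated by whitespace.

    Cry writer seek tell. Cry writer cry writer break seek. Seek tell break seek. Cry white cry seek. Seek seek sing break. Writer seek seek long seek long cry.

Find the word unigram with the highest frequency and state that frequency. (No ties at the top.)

"seek", 10 times

Unigram frequencies (highest first):
  seek: 10
  cry: 6
  writer: 4
  break: 3
  tell: 2
  long: 2
  … (2 more, each ≤ 1)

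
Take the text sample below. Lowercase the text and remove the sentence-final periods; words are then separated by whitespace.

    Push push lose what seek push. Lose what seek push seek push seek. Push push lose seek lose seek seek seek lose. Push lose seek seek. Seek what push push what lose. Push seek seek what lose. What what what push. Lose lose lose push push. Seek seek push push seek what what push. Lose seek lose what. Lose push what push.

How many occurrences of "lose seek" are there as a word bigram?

4

Scanning the 61 overlapping bigram windows for "lose seek":
  position 16–17: lose seek
  position 18–19: lose seek
  position 24–25: lose seek
  position 55–56: lose seek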